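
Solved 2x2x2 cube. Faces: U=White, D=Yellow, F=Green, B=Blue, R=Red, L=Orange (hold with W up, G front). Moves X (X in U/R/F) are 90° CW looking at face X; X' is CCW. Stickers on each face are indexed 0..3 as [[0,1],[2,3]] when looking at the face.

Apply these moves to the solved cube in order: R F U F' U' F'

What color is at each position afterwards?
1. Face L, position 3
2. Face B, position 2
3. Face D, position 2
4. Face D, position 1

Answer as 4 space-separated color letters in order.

After move 1 (R): R=RRRR U=WGWG F=GYGY D=YBYB B=WBWB
After move 2 (F): F=GGYY U=WGOO R=WRGR D=RRYB L=OYOB
After move 3 (U): U=OWOG F=WRYY R=WBGR B=OYWB L=GGOB
After move 4 (F'): F=RYWY U=OWWG R=RBRR D=GBYB L=GGOO
After move 5 (U'): U=WGOW F=GGWY R=RYRR B=RBWB L=OYOO
After move 6 (F'): F=GYGW U=WGRR R=BYGR D=YOYB L=OWOO
Query 1: L[3] = O
Query 2: B[2] = W
Query 3: D[2] = Y
Query 4: D[1] = O

Answer: O W Y O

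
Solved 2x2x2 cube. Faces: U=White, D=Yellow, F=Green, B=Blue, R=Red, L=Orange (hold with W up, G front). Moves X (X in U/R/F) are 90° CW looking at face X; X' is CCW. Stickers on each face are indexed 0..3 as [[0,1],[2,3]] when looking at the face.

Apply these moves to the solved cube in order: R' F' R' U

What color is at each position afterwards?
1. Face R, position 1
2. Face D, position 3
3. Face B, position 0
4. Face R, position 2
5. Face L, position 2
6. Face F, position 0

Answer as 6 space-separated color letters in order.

Answer: B G O G O R

Derivation:
After move 1 (R'): R=RRRR U=WBWB F=GWGW D=YGYG B=YBYB
After move 2 (F'): F=WWGG U=WBRR R=GRYR D=OOYG L=OBOW
After move 3 (R'): R=RRGY U=WYRY F=WBGR D=OWYG B=GBOB
After move 4 (U): U=RWYY F=RRGR R=GBGY B=OBOB L=WBOW
Query 1: R[1] = B
Query 2: D[3] = G
Query 3: B[0] = O
Query 4: R[2] = G
Query 5: L[2] = O
Query 6: F[0] = R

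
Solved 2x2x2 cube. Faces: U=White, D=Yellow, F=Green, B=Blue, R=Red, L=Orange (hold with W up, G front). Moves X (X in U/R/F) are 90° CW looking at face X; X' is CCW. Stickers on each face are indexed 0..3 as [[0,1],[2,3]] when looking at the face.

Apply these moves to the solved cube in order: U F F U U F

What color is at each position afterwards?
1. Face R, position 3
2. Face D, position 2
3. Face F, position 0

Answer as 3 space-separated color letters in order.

After move 1 (U): U=WWWW F=RRGG R=BBRR B=OOBB L=GGOO
After move 2 (F): F=GRGR U=WWOG R=WBWR D=RBYY L=GYOY
After move 3 (F): F=GGRR U=WWYY R=OBGR D=WWYY L=GROB
After move 4 (U): U=YWYW F=OBRR R=OOGR B=GRBB L=GGOB
After move 5 (U): U=YYWW F=OORR R=GRGR B=GGBB L=OBOB
After move 6 (F): F=RORO U=YYBB R=WRWR D=GGYY L=OWOW
Query 1: R[3] = R
Query 2: D[2] = Y
Query 3: F[0] = R

Answer: R Y R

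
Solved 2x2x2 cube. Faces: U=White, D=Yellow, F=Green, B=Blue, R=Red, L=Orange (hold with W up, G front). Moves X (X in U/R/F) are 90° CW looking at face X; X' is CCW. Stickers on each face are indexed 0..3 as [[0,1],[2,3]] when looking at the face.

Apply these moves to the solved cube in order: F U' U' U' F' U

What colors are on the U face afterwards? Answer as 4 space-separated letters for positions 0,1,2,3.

After move 1 (F): F=GGGG U=WWOO R=WRWR D=RRYY L=OYOY
After move 2 (U'): U=WOWO F=OYGG R=GGWR B=WRBB L=BBOY
After move 3 (U'): U=OOWW F=BBGG R=OYWR B=GGBB L=WROY
After move 4 (U'): U=OWOW F=WRGG R=BBWR B=OYBB L=GGOY
After move 5 (F'): F=RGWG U=OWBW R=RBRR D=GYYY L=GWOO
After move 6 (U): U=BOWW F=RBWG R=OYRR B=GWBB L=RGOO
Query: U face = BOWW

Answer: B O W W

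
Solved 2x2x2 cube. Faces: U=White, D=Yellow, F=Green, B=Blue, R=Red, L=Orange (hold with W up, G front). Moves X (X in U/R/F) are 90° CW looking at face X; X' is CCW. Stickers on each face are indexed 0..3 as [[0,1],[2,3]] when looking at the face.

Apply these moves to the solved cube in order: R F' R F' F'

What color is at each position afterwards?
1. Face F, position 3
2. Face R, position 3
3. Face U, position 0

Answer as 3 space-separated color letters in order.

Answer: Y R W

Derivation:
After move 1 (R): R=RRRR U=WGWG F=GYGY D=YBYB B=WBWB
After move 2 (F'): F=YYGG U=WGRR R=BRYR D=OOYB L=OGOW
After move 3 (R): R=YBRR U=WYRG F=YOGB D=OWYW B=RBGB
After move 4 (F'): F=OBYG U=WYYR R=WBOR D=GWYW L=OGOR
After move 5 (F'): F=BGOY U=WYWO R=WBGR D=GRYW L=OROY
Query 1: F[3] = Y
Query 2: R[3] = R
Query 3: U[0] = W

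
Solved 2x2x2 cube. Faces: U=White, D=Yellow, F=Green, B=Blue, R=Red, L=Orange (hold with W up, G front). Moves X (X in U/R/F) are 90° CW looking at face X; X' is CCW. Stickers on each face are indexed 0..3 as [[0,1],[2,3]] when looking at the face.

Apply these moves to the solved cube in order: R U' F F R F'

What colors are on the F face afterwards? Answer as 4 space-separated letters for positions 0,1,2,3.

After move 1 (R): R=RRRR U=WGWG F=GYGY D=YBYB B=WBWB
After move 2 (U'): U=GGWW F=OOGY R=GYRR B=RRWB L=WBOO
After move 3 (F): F=GOYO U=GGOB R=WYWR D=RGYB L=WYOB
After move 4 (F): F=YGOO U=GGBY R=OYBR D=WWYB L=WROG
After move 5 (R): R=BORY U=GGBO F=YWOB D=WWYR B=YRGB
After move 6 (F'): F=WBYO U=GGBR R=WOWY D=RGYR L=WOOB
Query: F face = WBYO

Answer: W B Y O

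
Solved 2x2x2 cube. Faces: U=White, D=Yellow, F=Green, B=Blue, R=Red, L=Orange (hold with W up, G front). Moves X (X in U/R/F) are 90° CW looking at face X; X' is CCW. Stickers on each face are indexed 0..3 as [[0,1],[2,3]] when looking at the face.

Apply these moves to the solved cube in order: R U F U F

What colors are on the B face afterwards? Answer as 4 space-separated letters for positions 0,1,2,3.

After move 1 (R): R=RRRR U=WGWG F=GYGY D=YBYB B=WBWB
After move 2 (U): U=WWGG F=RRGY R=WBRR B=OOWB L=GYOO
After move 3 (F): F=GRYR U=WWOY R=GBGR D=RWYB L=GYOB
After move 4 (U): U=OWYW F=GBYR R=OOGR B=GYWB L=GROB
After move 5 (F): F=YGRB U=OWBR R=YOWR D=GOYB L=GROW
Query: B face = GYWB

Answer: G Y W B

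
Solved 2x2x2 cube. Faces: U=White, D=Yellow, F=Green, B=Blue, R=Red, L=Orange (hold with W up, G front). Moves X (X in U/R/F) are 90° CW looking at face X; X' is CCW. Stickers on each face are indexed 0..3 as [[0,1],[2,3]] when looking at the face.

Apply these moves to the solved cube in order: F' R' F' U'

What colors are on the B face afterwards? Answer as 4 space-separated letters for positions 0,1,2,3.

After move 1 (F'): F=GGGG U=WWRR R=YRYR D=OOYY L=OWOW
After move 2 (R'): R=RRYY U=WBRB F=GWGR D=OGYG B=YBOB
After move 3 (F'): F=WRGG U=WBRY R=GROY D=WWYG L=OBOR
After move 4 (U'): U=BYWR F=OBGG R=WROY B=GROB L=YBOR
Query: B face = GROB

Answer: G R O B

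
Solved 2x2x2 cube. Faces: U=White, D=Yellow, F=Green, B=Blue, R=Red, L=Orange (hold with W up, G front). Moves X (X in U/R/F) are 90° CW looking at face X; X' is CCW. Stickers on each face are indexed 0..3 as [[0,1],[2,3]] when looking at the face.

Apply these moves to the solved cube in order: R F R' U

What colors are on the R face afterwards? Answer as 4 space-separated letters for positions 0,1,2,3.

After move 1 (R): R=RRRR U=WGWG F=GYGY D=YBYB B=WBWB
After move 2 (F): F=GGYY U=WGOO R=WRGR D=RRYB L=OYOB
After move 3 (R'): R=RRWG U=WWOW F=GGYO D=RGYY B=BBRB
After move 4 (U): U=OWWW F=RRYO R=BBWG B=OYRB L=GGOB
Query: R face = BBWG

Answer: B B W G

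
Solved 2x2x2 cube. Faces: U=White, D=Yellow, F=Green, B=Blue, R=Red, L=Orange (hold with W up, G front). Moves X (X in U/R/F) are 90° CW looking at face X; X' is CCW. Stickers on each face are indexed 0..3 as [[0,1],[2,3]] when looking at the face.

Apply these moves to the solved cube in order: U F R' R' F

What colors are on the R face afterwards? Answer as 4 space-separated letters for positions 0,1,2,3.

After move 1 (U): U=WWWW F=RRGG R=BBRR B=OOBB L=GGOO
After move 2 (F): F=GRGR U=WWOG R=WBWR D=RBYY L=GYOY
After move 3 (R'): R=BRWW U=WBOO F=GWGG D=RRYR B=YOBB
After move 4 (R'): R=RWBW U=WBOY F=GBGO D=RWYG B=RORB
After move 5 (F): F=GGOB U=WBYY R=OWYW D=BRYG L=GROW
Query: R face = OWYW

Answer: O W Y W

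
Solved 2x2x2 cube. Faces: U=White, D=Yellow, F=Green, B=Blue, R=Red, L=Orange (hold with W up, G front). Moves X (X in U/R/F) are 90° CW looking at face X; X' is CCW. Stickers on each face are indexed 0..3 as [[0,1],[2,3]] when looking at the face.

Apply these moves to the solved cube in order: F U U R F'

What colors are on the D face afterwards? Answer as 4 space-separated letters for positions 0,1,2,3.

After move 1 (F): F=GGGG U=WWOO R=WRWR D=RRYY L=OYOY
After move 2 (U): U=OWOW F=WRGG R=BBWR B=OYBB L=GGOY
After move 3 (U): U=OOWW F=BBGG R=OYWR B=GGBB L=WROY
After move 4 (R): R=WORY U=OBWG F=BRGY D=RBYG B=WGOB
After move 5 (F'): F=RYBG U=OBWR R=BORY D=RYYG L=WGOW
Query: D face = RYYG

Answer: R Y Y G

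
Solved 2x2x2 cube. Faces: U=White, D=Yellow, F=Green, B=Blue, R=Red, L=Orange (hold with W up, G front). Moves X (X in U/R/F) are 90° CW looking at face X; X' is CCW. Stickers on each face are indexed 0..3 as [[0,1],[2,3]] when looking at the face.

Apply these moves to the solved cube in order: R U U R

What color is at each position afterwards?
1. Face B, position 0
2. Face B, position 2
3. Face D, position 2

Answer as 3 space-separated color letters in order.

Answer: W W Y

Derivation:
After move 1 (R): R=RRRR U=WGWG F=GYGY D=YBYB B=WBWB
After move 2 (U): U=WWGG F=RRGY R=WBRR B=OOWB L=GYOO
After move 3 (U): U=GWGW F=WBGY R=OORR B=GYWB L=RROO
After move 4 (R): R=RORO U=GBGY F=WBGB D=YWYG B=WYWB
Query 1: B[0] = W
Query 2: B[2] = W
Query 3: D[2] = Y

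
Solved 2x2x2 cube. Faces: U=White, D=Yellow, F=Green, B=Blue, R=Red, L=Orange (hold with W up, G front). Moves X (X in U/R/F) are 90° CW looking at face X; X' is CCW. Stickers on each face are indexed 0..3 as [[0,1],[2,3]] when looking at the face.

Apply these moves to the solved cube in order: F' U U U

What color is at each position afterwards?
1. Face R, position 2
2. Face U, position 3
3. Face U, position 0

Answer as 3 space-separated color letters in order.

After move 1 (F'): F=GGGG U=WWRR R=YRYR D=OOYY L=OWOW
After move 2 (U): U=RWRW F=YRGG R=BBYR B=OWBB L=GGOW
After move 3 (U): U=RRWW F=BBGG R=OWYR B=GGBB L=YROW
After move 4 (U): U=WRWR F=OWGG R=GGYR B=YRBB L=BBOW
Query 1: R[2] = Y
Query 2: U[3] = R
Query 3: U[0] = W

Answer: Y R W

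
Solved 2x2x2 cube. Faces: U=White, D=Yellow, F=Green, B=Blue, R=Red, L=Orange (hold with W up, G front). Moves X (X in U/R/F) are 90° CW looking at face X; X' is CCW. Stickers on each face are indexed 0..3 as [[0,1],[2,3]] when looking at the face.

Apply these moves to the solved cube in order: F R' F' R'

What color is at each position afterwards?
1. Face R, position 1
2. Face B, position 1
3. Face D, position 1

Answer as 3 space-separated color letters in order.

Answer: W B O

Derivation:
After move 1 (F): F=GGGG U=WWOO R=WRWR D=RRYY L=OYOY
After move 2 (R'): R=RRWW U=WBOB F=GWGO D=RGYG B=YBRB
After move 3 (F'): F=WOGG U=WBRW R=GRRW D=YYYG L=OBOO
After move 4 (R'): R=RWGR U=WRRY F=WBGW D=YOYG B=GBYB
Query 1: R[1] = W
Query 2: B[1] = B
Query 3: D[1] = O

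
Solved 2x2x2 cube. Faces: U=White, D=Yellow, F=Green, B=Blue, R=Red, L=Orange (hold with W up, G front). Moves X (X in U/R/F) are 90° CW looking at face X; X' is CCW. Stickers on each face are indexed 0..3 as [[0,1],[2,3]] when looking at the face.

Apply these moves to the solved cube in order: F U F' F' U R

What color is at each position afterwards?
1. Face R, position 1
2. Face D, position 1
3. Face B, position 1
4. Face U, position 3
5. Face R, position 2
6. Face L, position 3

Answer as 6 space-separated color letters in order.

After move 1 (F): F=GGGG U=WWOO R=WRWR D=RRYY L=OYOY
After move 2 (U): U=OWOW F=WRGG R=BBWR B=OYBB L=GGOY
After move 3 (F'): F=RGWG U=OWBW R=RBRR D=GYYY L=GWOO
After move 4 (F'): F=GGRW U=OWRR R=YBGR D=WOYY L=GWOB
After move 5 (U): U=RORW F=YBRW R=OYGR B=GWBB L=GGOB
After move 6 (R): R=GORY U=RBRW F=YORY D=WBYG B=WWOB
Query 1: R[1] = O
Query 2: D[1] = B
Query 3: B[1] = W
Query 4: U[3] = W
Query 5: R[2] = R
Query 6: L[3] = B

Answer: O B W W R B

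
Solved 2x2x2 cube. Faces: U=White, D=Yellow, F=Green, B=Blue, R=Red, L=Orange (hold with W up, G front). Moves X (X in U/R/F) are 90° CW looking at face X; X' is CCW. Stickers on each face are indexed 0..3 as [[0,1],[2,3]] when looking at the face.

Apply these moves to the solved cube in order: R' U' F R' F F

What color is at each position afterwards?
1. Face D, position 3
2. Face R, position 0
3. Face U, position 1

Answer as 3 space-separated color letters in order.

Answer: O G Y

Derivation:
After move 1 (R'): R=RRRR U=WBWB F=GWGW D=YGYG B=YBYB
After move 2 (U'): U=BBWW F=OOGW R=GWRR B=RRYB L=YBOO
After move 3 (F): F=GOWO U=BBOB R=WWWR D=RGYG L=YYOG
After move 4 (R'): R=WRWW U=BYOR F=GBWB D=ROYO B=GRGB
After move 5 (F): F=WGBB U=BYGY R=ORRW D=WWYO L=YROO
After move 6 (F): F=BWBG U=BYOR R=GRYW D=ROYO L=YWOW
Query 1: D[3] = O
Query 2: R[0] = G
Query 3: U[1] = Y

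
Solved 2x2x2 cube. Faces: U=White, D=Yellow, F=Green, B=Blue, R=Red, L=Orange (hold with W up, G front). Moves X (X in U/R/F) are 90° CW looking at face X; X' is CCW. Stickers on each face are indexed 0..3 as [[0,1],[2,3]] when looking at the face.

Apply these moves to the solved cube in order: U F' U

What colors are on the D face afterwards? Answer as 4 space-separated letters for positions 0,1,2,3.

Answer: G O Y Y

Derivation:
After move 1 (U): U=WWWW F=RRGG R=BBRR B=OOBB L=GGOO
After move 2 (F'): F=RGRG U=WWBR R=YBYR D=GOYY L=GWOW
After move 3 (U): U=BWRW F=YBRG R=OOYR B=GWBB L=RGOW
Query: D face = GOYY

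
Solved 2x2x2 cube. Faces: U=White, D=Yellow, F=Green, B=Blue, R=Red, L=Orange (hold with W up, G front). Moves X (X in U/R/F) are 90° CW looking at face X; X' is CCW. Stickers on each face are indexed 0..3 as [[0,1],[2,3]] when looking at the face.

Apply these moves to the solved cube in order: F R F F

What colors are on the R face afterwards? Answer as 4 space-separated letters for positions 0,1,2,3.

Answer: Y W Y R

Derivation:
After move 1 (F): F=GGGG U=WWOO R=WRWR D=RRYY L=OYOY
After move 2 (R): R=WWRR U=WGOG F=GRGY D=RBYB B=OBWB
After move 3 (F): F=GGYR U=WGYY R=OWGR D=RWYB L=OROB
After move 4 (F): F=YGRG U=WGBR R=YWYR D=GOYB L=OROW
Query: R face = YWYR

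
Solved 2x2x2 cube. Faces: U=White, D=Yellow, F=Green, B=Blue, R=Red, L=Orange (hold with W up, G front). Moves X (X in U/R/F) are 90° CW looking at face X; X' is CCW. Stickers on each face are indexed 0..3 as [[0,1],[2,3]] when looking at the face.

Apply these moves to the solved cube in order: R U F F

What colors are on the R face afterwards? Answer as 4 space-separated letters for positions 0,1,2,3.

Answer: O B Y R

Derivation:
After move 1 (R): R=RRRR U=WGWG F=GYGY D=YBYB B=WBWB
After move 2 (U): U=WWGG F=RRGY R=WBRR B=OOWB L=GYOO
After move 3 (F): F=GRYR U=WWOY R=GBGR D=RWYB L=GYOB
After move 4 (F): F=YGRR U=WWBY R=OBYR D=GGYB L=GROW
Query: R face = OBYR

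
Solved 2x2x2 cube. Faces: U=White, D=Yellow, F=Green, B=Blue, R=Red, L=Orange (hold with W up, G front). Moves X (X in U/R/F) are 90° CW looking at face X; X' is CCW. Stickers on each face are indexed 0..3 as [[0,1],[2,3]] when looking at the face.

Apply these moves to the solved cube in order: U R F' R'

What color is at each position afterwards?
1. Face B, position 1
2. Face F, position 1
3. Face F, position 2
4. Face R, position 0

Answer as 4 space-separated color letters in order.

Answer: O R R B

Derivation:
After move 1 (U): U=WWWW F=RRGG R=BBRR B=OOBB L=GGOO
After move 2 (R): R=RBRB U=WRWG F=RYGY D=YBYO B=WOWB
After move 3 (F'): F=YYRG U=WRRR R=BBYB D=GOYO L=GGOW
After move 4 (R'): R=BBBY U=WWRW F=YRRR D=GYYG B=OOOB
Query 1: B[1] = O
Query 2: F[1] = R
Query 3: F[2] = R
Query 4: R[0] = B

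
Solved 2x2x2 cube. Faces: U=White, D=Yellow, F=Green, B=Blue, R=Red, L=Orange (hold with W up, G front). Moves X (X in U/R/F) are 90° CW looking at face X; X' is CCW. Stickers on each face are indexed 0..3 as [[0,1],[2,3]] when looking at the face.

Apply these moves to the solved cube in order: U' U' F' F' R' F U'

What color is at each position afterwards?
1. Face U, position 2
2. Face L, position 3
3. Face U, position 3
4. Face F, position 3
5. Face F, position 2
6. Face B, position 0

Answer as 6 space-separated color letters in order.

Answer: W G O W Y Y

Derivation:
After move 1 (U'): U=WWWW F=OOGG R=GGRR B=RRBB L=BBOO
After move 2 (U'): U=WWWW F=BBGG R=OORR B=GGBB L=RROO
After move 3 (F'): F=BGBG U=WWOR R=YOYR D=ROYY L=RWOW
After move 4 (F'): F=GGBB U=WWYY R=OORR D=WWYY L=RROO
After move 5 (R'): R=OROR U=WBYG F=GWBY D=WGYB B=YGWB
After move 6 (F): F=BGYW U=WBOR R=YRGR D=OOYB L=RWOG
After move 7 (U'): U=BRWO F=RWYW R=BGGR B=YRWB L=YGOG
Query 1: U[2] = W
Query 2: L[3] = G
Query 3: U[3] = O
Query 4: F[3] = W
Query 5: F[2] = Y
Query 6: B[0] = Y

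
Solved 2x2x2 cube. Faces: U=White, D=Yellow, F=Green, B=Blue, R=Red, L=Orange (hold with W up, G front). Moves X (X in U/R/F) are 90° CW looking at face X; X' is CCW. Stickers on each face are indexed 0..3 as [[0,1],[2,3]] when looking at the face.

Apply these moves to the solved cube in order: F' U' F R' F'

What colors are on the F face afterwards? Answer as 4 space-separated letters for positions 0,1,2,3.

Answer: R B G G

Derivation:
After move 1 (F'): F=GGGG U=WWRR R=YRYR D=OOYY L=OWOW
After move 2 (U'): U=WRWR F=OWGG R=GGYR B=YRBB L=BBOW
After move 3 (F): F=GOGW U=WRWB R=WGRR D=YGYY L=BOOO
After move 4 (R'): R=GRWR U=WBWY F=GRGB D=YOYW B=YRGB
After move 5 (F'): F=RBGG U=WBGW R=ORYR D=OOYW L=BYOW
Query: F face = RBGG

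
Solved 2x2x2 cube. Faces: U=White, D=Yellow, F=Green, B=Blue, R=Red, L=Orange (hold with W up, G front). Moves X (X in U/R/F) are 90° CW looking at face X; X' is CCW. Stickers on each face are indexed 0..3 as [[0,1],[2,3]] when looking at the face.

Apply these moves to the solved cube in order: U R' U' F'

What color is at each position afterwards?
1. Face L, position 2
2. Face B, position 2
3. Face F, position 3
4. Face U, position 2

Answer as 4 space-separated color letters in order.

After move 1 (U): U=WWWW F=RRGG R=BBRR B=OOBB L=GGOO
After move 2 (R'): R=BRBR U=WBWO F=RWGW D=YRYG B=YOYB
After move 3 (U'): U=BOWW F=GGGW R=RWBR B=BRYB L=YOOO
After move 4 (F'): F=GWGG U=BORB R=RWYR D=OOYG L=YWOW
Query 1: L[2] = O
Query 2: B[2] = Y
Query 3: F[3] = G
Query 4: U[2] = R

Answer: O Y G R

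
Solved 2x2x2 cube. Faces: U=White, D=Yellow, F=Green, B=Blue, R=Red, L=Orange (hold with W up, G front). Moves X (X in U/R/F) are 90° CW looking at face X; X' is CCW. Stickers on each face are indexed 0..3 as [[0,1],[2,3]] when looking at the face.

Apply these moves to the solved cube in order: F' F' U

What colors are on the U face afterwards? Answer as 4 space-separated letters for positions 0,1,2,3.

Answer: Y W Y W

Derivation:
After move 1 (F'): F=GGGG U=WWRR R=YRYR D=OOYY L=OWOW
After move 2 (F'): F=GGGG U=WWYY R=OROR D=WWYY L=OROR
After move 3 (U): U=YWYW F=ORGG R=BBOR B=ORBB L=GGOR
Query: U face = YWYW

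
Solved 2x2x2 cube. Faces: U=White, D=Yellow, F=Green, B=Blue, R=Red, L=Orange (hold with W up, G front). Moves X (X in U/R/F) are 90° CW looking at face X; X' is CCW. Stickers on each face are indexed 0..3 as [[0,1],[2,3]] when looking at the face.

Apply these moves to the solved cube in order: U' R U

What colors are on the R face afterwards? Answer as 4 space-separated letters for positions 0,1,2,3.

Answer: W R R G

Derivation:
After move 1 (U'): U=WWWW F=OOGG R=GGRR B=RRBB L=BBOO
After move 2 (R): R=RGRG U=WOWG F=OYGY D=YBYR B=WRWB
After move 3 (U): U=WWGO F=RGGY R=WRRG B=BBWB L=OYOO
Query: R face = WRRG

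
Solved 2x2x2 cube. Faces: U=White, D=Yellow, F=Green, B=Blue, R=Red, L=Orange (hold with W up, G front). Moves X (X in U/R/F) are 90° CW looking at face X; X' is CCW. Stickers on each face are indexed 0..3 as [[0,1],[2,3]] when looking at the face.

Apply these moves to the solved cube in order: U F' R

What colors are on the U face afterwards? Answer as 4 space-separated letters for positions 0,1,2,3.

Answer: W G B G

Derivation:
After move 1 (U): U=WWWW F=RRGG R=BBRR B=OOBB L=GGOO
After move 2 (F'): F=RGRG U=WWBR R=YBYR D=GOYY L=GWOW
After move 3 (R): R=YYRB U=WGBG F=RORY D=GBYO B=ROWB
Query: U face = WGBG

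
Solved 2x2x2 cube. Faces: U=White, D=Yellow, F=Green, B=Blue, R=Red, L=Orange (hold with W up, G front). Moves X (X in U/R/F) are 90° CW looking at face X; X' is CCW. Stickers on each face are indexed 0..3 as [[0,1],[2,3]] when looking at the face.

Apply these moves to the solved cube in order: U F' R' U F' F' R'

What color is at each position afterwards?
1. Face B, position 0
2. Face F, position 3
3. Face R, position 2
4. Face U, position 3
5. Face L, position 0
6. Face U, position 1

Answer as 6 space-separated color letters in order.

Answer: G G W G R O

Derivation:
After move 1 (U): U=WWWW F=RRGG R=BBRR B=OOBB L=GGOO
After move 2 (F'): F=RGRG U=WWBR R=YBYR D=GOYY L=GWOW
After move 3 (R'): R=BRYY U=WBBO F=RWRR D=GGYG B=YOOB
After move 4 (U): U=BWOB F=BRRR R=YOYY B=GWOB L=RWOW
After move 5 (F'): F=RRBR U=BWYY R=GOGY D=WWYG L=RBOO
After move 6 (F'): F=RRRB U=BWGG R=WOWY D=BOYG L=RYOY
After move 7 (R'): R=OYWW U=BOGG F=RWRG D=BRYB B=GWOB
Query 1: B[0] = G
Query 2: F[3] = G
Query 3: R[2] = W
Query 4: U[3] = G
Query 5: L[0] = R
Query 6: U[1] = O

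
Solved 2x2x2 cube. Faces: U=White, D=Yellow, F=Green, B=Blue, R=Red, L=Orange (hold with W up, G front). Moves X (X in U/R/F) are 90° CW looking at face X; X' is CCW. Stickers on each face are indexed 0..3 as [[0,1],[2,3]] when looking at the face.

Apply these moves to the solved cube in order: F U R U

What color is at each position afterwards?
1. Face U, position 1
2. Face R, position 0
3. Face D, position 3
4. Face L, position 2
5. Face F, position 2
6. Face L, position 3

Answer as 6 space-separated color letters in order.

Answer: O W O O G Y

Derivation:
After move 1 (F): F=GGGG U=WWOO R=WRWR D=RRYY L=OYOY
After move 2 (U): U=OWOW F=WRGG R=BBWR B=OYBB L=GGOY
After move 3 (R): R=WBRB U=OROG F=WRGY D=RBYO B=WYWB
After move 4 (U): U=OOGR F=WBGY R=WYRB B=GGWB L=WROY
Query 1: U[1] = O
Query 2: R[0] = W
Query 3: D[3] = O
Query 4: L[2] = O
Query 5: F[2] = G
Query 6: L[3] = Y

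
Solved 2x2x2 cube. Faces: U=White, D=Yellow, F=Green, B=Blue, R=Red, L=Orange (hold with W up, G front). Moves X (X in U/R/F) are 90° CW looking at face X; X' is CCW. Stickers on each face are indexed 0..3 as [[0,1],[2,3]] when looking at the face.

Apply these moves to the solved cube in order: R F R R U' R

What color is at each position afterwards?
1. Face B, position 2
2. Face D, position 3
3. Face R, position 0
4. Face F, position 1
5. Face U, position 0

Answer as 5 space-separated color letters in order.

After move 1 (R): R=RRRR U=WGWG F=GYGY D=YBYB B=WBWB
After move 2 (F): F=GGYY U=WGOO R=WRGR D=RRYB L=OYOB
After move 3 (R): R=GWRR U=WGOY F=GRYB D=RWYW B=OBGB
After move 4 (R): R=RGRW U=WROB F=GWYW D=RGYO B=YBGB
After move 5 (U'): U=RBWO F=OYYW R=GWRW B=RGGB L=YBOB
After move 6 (R): R=RGWW U=RYWW F=OGYO D=RGYR B=OGBB
Query 1: B[2] = B
Query 2: D[3] = R
Query 3: R[0] = R
Query 4: F[1] = G
Query 5: U[0] = R

Answer: B R R G R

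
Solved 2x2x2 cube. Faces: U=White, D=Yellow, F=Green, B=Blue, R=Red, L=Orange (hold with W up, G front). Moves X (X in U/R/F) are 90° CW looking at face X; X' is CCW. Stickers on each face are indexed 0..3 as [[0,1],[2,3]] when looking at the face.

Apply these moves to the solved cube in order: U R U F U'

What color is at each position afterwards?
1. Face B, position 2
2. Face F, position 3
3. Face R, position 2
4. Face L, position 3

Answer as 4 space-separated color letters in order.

After move 1 (U): U=WWWW F=RRGG R=BBRR B=OOBB L=GGOO
After move 2 (R): R=RBRB U=WRWG F=RYGY D=YBYO B=WOWB
After move 3 (U): U=WWGR F=RBGY R=WORB B=GGWB L=RYOO
After move 4 (F): F=GRYB U=WWOY R=GORB D=RWYO L=RYOB
After move 5 (U'): U=WYWO F=RYYB R=GRRB B=GOWB L=GGOB
Query 1: B[2] = W
Query 2: F[3] = B
Query 3: R[2] = R
Query 4: L[3] = B

Answer: W B R B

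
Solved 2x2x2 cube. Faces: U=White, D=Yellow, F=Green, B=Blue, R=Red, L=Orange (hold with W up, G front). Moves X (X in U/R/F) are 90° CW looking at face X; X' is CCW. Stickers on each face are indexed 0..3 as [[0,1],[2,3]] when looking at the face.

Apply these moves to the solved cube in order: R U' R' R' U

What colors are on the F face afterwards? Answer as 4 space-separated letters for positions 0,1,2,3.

Answer: R R G R

Derivation:
After move 1 (R): R=RRRR U=WGWG F=GYGY D=YBYB B=WBWB
After move 2 (U'): U=GGWW F=OOGY R=GYRR B=RRWB L=WBOO
After move 3 (R'): R=YRGR U=GWWR F=OGGW D=YOYY B=BRBB
After move 4 (R'): R=RRYG U=GBWB F=OWGR D=YGYW B=YROB
After move 5 (U): U=WGBB F=RRGR R=YRYG B=WBOB L=OWOO
Query: F face = RRGR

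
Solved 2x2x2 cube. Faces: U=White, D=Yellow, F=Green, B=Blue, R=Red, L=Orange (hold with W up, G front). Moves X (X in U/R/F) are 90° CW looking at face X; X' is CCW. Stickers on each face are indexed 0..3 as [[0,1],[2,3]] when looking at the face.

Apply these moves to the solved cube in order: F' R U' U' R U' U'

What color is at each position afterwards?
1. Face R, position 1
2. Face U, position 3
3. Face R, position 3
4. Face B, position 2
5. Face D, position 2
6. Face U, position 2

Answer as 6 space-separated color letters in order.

Answer: Y G W R Y B

Derivation:
After move 1 (F'): F=GGGG U=WWRR R=YRYR D=OOYY L=OWOW
After move 2 (R): R=YYRR U=WGRG F=GOGY D=OBYB B=RBWB
After move 3 (U'): U=GGWR F=OWGY R=GORR B=YYWB L=RBOW
After move 4 (U'): U=GRGW F=RBGY R=OWRR B=GOWB L=YYOW
After move 5 (R): R=RORW U=GBGY F=RBGB D=OWYG B=WORB
After move 6 (U'): U=BYGG F=YYGB R=RBRW B=RORB L=WOOW
After move 7 (U'): U=YGBG F=WOGB R=YYRW B=RBRB L=ROOW
Query 1: R[1] = Y
Query 2: U[3] = G
Query 3: R[3] = W
Query 4: B[2] = R
Query 5: D[2] = Y
Query 6: U[2] = B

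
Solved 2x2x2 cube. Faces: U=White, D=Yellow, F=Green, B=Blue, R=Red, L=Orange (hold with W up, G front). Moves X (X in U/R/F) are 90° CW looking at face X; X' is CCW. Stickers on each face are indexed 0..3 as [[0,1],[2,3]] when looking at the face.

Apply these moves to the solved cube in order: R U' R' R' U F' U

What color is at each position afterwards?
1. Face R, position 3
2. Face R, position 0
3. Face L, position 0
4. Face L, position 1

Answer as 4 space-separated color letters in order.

Answer: G W R R

Derivation:
After move 1 (R): R=RRRR U=WGWG F=GYGY D=YBYB B=WBWB
After move 2 (U'): U=GGWW F=OOGY R=GYRR B=RRWB L=WBOO
After move 3 (R'): R=YRGR U=GWWR F=OGGW D=YOYY B=BRBB
After move 4 (R'): R=RRYG U=GBWB F=OWGR D=YGYW B=YROB
After move 5 (U): U=WGBB F=RRGR R=YRYG B=WBOB L=OWOO
After move 6 (F'): F=RRRG U=WGYY R=GRYG D=WOYW L=OBOB
After move 7 (U): U=YWYG F=GRRG R=WBYG B=OBOB L=RROB
Query 1: R[3] = G
Query 2: R[0] = W
Query 3: L[0] = R
Query 4: L[1] = R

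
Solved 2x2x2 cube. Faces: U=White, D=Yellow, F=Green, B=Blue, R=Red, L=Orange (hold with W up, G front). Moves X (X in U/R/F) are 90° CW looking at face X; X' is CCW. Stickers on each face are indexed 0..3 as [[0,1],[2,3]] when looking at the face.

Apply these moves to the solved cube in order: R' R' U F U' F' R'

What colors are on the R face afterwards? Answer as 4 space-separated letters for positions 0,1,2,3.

Answer: R R G R

Derivation:
After move 1 (R'): R=RRRR U=WBWB F=GWGW D=YGYG B=YBYB
After move 2 (R'): R=RRRR U=WYWY F=GBGB D=YWYW B=GBGB
After move 3 (U): U=WWYY F=RRGB R=GBRR B=OOGB L=GBOO
After move 4 (F): F=GRBR U=WWOB R=YBYR D=RGYW L=GYOW
After move 5 (U'): U=WBWO F=GYBR R=GRYR B=YBGB L=OOOW
After move 6 (F'): F=YRGB U=WBGY R=GRRR D=OWYW L=OOOW
After move 7 (R'): R=RRGR U=WGGY F=YBGY D=ORYB B=WBWB
Query: R face = RRGR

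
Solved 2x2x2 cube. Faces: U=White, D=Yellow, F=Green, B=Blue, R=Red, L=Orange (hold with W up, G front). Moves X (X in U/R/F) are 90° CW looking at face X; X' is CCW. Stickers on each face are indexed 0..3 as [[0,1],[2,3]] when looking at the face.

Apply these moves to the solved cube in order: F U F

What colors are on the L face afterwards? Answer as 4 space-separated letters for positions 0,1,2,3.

After move 1 (F): F=GGGG U=WWOO R=WRWR D=RRYY L=OYOY
After move 2 (U): U=OWOW F=WRGG R=BBWR B=OYBB L=GGOY
After move 3 (F): F=GWGR U=OWYG R=OBWR D=WBYY L=GROR
Query: L face = GROR

Answer: G R O R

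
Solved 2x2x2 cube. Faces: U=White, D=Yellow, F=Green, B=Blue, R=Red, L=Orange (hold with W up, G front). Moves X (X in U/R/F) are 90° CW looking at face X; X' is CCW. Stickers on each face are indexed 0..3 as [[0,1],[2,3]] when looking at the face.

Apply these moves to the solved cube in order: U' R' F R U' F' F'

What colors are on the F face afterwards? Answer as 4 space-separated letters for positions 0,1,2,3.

After move 1 (U'): U=WWWW F=OOGG R=GGRR B=RRBB L=BBOO
After move 2 (R'): R=GRGR U=WBWR F=OWGW D=YOYG B=YRYB
After move 3 (F): F=GOWW U=WBOB R=WRRR D=GGYG L=BYOO
After move 4 (R): R=RWRR U=WOOW F=GGWG D=GYYY B=BRBB
After move 5 (U'): U=OWWO F=BYWG R=GGRR B=RWBB L=BROO
After move 6 (F'): F=YGBW U=OWGR R=YGGR D=ROYY L=BOOW
After move 7 (F'): F=GWYB U=OWYG R=OGRR D=OWYY L=BROG
Query: F face = GWYB

Answer: G W Y B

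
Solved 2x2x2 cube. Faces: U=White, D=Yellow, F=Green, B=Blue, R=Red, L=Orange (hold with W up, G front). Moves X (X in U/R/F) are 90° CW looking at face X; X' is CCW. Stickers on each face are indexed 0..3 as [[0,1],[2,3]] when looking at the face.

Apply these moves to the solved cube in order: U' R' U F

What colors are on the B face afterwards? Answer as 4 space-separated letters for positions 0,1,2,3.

After move 1 (U'): U=WWWW F=OOGG R=GGRR B=RRBB L=BBOO
After move 2 (R'): R=GRGR U=WBWR F=OWGW D=YOYG B=YRYB
After move 3 (U): U=WWRB F=GRGW R=YRGR B=BBYB L=OWOO
After move 4 (F): F=GGWR U=WWOW R=RRBR D=GYYG L=OYOO
Query: B face = BBYB

Answer: B B Y B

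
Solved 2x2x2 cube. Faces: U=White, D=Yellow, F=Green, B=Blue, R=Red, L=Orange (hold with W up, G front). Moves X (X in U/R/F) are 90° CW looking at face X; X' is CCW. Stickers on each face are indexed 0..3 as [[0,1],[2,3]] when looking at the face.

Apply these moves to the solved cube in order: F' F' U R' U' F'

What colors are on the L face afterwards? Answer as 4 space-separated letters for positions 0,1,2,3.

After move 1 (F'): F=GGGG U=WWRR R=YRYR D=OOYY L=OWOW
After move 2 (F'): F=GGGG U=WWYY R=OROR D=WWYY L=OROR
After move 3 (U): U=YWYW F=ORGG R=BBOR B=ORBB L=GGOR
After move 4 (R'): R=BRBO U=YBYO F=OWGW D=WRYG B=YRWB
After move 5 (U'): U=BOYY F=GGGW R=OWBO B=BRWB L=YROR
After move 6 (F'): F=GWGG U=BOOB R=RWWO D=RRYG L=YYOY
Query: L face = YYOY

Answer: Y Y O Y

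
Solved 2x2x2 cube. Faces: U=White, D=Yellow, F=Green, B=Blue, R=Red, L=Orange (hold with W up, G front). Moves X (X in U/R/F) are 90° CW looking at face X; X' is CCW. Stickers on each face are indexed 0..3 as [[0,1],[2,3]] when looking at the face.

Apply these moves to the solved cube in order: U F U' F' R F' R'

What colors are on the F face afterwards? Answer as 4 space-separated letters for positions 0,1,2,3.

Answer: Y R Y R

Derivation:
After move 1 (U): U=WWWW F=RRGG R=BBRR B=OOBB L=GGOO
After move 2 (F): F=GRGR U=WWOG R=WBWR D=RBYY L=GYOY
After move 3 (U'): U=WGWO F=GYGR R=GRWR B=WBBB L=OOOY
After move 4 (F'): F=YRGG U=WGGW R=BRRR D=OYYY L=OOOW
After move 5 (R): R=RBRR U=WRGG F=YYGY D=OBYW B=WBGB
After move 6 (F'): F=YYYG U=WRRR R=BBOR D=OWYW L=OGOG
After move 7 (R'): R=BRBO U=WGRW F=YRYR D=OYYG B=WBWB
Query: F face = YRYR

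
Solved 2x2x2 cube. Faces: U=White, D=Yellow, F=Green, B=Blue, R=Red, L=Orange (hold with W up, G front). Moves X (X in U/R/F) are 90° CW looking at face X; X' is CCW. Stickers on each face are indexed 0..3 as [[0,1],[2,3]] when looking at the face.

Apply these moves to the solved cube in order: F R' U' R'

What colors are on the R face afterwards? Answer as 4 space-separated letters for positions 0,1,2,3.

Answer: W W G W

Derivation:
After move 1 (F): F=GGGG U=WWOO R=WRWR D=RRYY L=OYOY
After move 2 (R'): R=RRWW U=WBOB F=GWGO D=RGYG B=YBRB
After move 3 (U'): U=BBWO F=OYGO R=GWWW B=RRRB L=YBOY
After move 4 (R'): R=WWGW U=BRWR F=OBGO D=RYYO B=GRGB
Query: R face = WWGW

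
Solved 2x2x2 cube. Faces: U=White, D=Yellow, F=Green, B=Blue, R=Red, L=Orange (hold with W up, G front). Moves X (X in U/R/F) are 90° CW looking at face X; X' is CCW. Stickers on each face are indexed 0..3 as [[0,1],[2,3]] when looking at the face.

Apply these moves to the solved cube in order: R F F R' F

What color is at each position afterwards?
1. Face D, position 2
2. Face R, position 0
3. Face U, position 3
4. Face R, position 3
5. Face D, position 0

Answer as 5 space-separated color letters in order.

Answer: Y B R O O

Derivation:
After move 1 (R): R=RRRR U=WGWG F=GYGY D=YBYB B=WBWB
After move 2 (F): F=GGYY U=WGOO R=WRGR D=RRYB L=OYOB
After move 3 (F): F=YGYG U=WGBY R=OROR D=GWYB L=OROR
After move 4 (R'): R=RROO U=WWBW F=YGYY D=GGYG B=BBWB
After move 5 (F): F=YYYG U=WWRR R=BRWO D=ORYG L=OGOG
Query 1: D[2] = Y
Query 2: R[0] = B
Query 3: U[3] = R
Query 4: R[3] = O
Query 5: D[0] = O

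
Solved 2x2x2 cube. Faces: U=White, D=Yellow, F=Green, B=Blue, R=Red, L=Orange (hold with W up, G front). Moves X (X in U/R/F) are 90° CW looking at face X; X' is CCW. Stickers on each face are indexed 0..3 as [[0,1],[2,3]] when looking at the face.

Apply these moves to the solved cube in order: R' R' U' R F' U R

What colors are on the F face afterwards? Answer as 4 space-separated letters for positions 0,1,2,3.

After move 1 (R'): R=RRRR U=WBWB F=GWGW D=YGYG B=YBYB
After move 2 (R'): R=RRRR U=WYWY F=GBGB D=YWYW B=GBGB
After move 3 (U'): U=YYWW F=OOGB R=GBRR B=RRGB L=GBOO
After move 4 (R): R=RGRB U=YOWB F=OWGW D=YGYR B=WRYB
After move 5 (F'): F=WWOG U=YORR R=GGYB D=BOYR L=GBOW
After move 6 (U): U=RYRO F=GGOG R=WRYB B=GBYB L=WWOW
After move 7 (R): R=YWBR U=RGRG F=GOOR D=BYYG B=OBYB
Query: F face = GOOR

Answer: G O O R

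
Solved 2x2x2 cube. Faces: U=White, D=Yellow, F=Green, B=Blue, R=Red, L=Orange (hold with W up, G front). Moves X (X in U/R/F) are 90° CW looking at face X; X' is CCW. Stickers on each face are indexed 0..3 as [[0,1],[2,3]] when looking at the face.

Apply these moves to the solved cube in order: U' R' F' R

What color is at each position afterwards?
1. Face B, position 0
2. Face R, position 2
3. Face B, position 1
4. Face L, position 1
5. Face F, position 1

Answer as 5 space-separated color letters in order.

After move 1 (U'): U=WWWW F=OOGG R=GGRR B=RRBB L=BBOO
After move 2 (R'): R=GRGR U=WBWR F=OWGW D=YOYG B=YRYB
After move 3 (F'): F=WWOG U=WBGG R=ORYR D=BOYG L=BROW
After move 4 (R): R=YORR U=WWGG F=WOOG D=BYYY B=GRBB
Query 1: B[0] = G
Query 2: R[2] = R
Query 3: B[1] = R
Query 4: L[1] = R
Query 5: F[1] = O

Answer: G R R R O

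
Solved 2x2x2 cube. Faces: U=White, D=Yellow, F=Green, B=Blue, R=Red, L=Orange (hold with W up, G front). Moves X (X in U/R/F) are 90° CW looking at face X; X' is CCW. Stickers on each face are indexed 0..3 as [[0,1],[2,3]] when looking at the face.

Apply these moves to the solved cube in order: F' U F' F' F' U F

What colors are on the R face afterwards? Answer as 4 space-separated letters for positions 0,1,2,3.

Answer: G W W R

Derivation:
After move 1 (F'): F=GGGG U=WWRR R=YRYR D=OOYY L=OWOW
After move 2 (U): U=RWRW F=YRGG R=BBYR B=OWBB L=GGOW
After move 3 (F'): F=RGYG U=RWBY R=OBOR D=GWYY L=GWOR
After move 4 (F'): F=GGRY U=RWOO R=WBGR D=WRYY L=GYOB
After move 5 (F'): F=GYGR U=RWWG R=RBWR D=YBYY L=GOOO
After move 6 (U): U=WRGW F=RBGR R=OWWR B=GOBB L=GYOO
After move 7 (F): F=GRRB U=WROY R=GWWR D=WOYY L=GYOB
Query: R face = GWWR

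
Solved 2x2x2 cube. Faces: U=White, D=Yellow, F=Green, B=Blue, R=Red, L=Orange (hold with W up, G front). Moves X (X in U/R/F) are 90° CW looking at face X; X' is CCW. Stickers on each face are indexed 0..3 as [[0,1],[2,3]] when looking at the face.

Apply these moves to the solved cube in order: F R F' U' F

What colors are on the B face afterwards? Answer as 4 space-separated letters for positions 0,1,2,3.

After move 1 (F): F=GGGG U=WWOO R=WRWR D=RRYY L=OYOY
After move 2 (R): R=WWRR U=WGOG F=GRGY D=RBYB B=OBWB
After move 3 (F'): F=RYGG U=WGWR R=BWRR D=YYYB L=OGOO
After move 4 (U'): U=GRWW F=OGGG R=RYRR B=BWWB L=OBOO
After move 5 (F): F=GOGG U=GROB R=WYWR D=RRYB L=OYOY
Query: B face = BWWB

Answer: B W W B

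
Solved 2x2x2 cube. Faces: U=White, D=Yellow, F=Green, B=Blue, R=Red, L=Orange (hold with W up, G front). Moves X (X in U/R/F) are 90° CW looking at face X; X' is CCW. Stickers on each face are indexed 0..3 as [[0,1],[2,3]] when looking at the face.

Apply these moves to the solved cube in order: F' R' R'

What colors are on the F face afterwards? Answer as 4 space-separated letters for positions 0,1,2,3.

After move 1 (F'): F=GGGG U=WWRR R=YRYR D=OOYY L=OWOW
After move 2 (R'): R=RRYY U=WBRB F=GWGR D=OGYG B=YBOB
After move 3 (R'): R=RYRY U=WORY F=GBGB D=OWYR B=GBGB
Query: F face = GBGB

Answer: G B G B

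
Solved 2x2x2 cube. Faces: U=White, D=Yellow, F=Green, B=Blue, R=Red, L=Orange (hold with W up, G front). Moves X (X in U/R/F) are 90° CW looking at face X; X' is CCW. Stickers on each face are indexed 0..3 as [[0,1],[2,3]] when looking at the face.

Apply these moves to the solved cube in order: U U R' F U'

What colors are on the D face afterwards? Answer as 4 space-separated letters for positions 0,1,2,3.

Answer: O O Y G

Derivation:
After move 1 (U): U=WWWW F=RRGG R=BBRR B=OOBB L=GGOO
After move 2 (U): U=WWWW F=BBGG R=OORR B=GGBB L=RROO
After move 3 (R'): R=OROR U=WBWG F=BWGW D=YBYG B=YGYB
After move 4 (F): F=GBWW U=WBOR R=WRGR D=OOYG L=RYOB
After move 5 (U'): U=BRWO F=RYWW R=GBGR B=WRYB L=YGOB
Query: D face = OOYG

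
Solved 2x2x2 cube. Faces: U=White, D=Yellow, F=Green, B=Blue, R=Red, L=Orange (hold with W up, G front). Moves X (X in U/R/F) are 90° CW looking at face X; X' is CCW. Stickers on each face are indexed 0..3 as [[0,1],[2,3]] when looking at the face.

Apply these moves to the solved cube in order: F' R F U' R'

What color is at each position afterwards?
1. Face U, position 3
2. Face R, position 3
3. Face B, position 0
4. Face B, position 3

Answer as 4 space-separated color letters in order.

Answer: R G B B

Derivation:
After move 1 (F'): F=GGGG U=WWRR R=YRYR D=OOYY L=OWOW
After move 2 (R): R=YYRR U=WGRG F=GOGY D=OBYB B=RBWB
After move 3 (F): F=GGYO U=WGWW R=RYGR D=RYYB L=OOOB
After move 4 (U'): U=GWWW F=OOYO R=GGGR B=RYWB L=RBOB
After move 5 (R'): R=GRGG U=GWWR F=OWYW D=ROYO B=BYYB
Query 1: U[3] = R
Query 2: R[3] = G
Query 3: B[0] = B
Query 4: B[3] = B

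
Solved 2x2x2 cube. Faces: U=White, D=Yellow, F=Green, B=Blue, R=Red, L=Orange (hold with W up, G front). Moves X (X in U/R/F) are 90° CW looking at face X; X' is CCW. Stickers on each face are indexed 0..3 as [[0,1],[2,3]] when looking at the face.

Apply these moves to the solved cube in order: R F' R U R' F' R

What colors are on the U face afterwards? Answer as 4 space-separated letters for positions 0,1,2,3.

Answer: R Y B G

Derivation:
After move 1 (R): R=RRRR U=WGWG F=GYGY D=YBYB B=WBWB
After move 2 (F'): F=YYGG U=WGRR R=BRYR D=OOYB L=OGOW
After move 3 (R): R=YBRR U=WYRG F=YOGB D=OWYW B=RBGB
After move 4 (U): U=RWGY F=YBGB R=RBRR B=OGGB L=YOOW
After move 5 (R'): R=BRRR U=RGGO F=YWGY D=OBYB B=WGWB
After move 6 (F'): F=WYYG U=RGBR R=BROR D=OWYB L=YOOG
After move 7 (R): R=OBRR U=RYBG F=WWYB D=OWYW B=RGGB
Query: U face = RYBG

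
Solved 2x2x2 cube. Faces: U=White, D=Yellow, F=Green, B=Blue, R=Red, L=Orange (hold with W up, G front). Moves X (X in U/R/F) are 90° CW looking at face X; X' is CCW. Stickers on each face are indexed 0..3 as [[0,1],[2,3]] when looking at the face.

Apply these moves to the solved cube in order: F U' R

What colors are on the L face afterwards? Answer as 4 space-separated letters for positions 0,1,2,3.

Answer: B B O Y

Derivation:
After move 1 (F): F=GGGG U=WWOO R=WRWR D=RRYY L=OYOY
After move 2 (U'): U=WOWO F=OYGG R=GGWR B=WRBB L=BBOY
After move 3 (R): R=WGRG U=WYWG F=ORGY D=RBYW B=OROB
Query: L face = BBOY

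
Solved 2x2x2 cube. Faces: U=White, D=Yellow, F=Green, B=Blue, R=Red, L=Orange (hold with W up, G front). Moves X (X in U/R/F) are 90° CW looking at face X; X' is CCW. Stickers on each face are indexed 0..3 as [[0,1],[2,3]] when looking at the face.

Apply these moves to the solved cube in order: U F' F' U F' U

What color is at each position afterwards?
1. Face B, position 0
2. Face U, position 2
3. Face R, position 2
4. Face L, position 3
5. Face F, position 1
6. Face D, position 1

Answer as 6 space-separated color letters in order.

After move 1 (U): U=WWWW F=RRGG R=BBRR B=OOBB L=GGOO
After move 2 (F'): F=RGRG U=WWBR R=YBYR D=GOYY L=GWOW
After move 3 (F'): F=GGRR U=WWYY R=OBGR D=WWYY L=GROB
After move 4 (U): U=YWYW F=OBRR R=OOGR B=GRBB L=GGOB
After move 5 (F'): F=BROR U=YWOG R=WOWR D=GBYY L=GWOY
After move 6 (U): U=OYGW F=WOOR R=GRWR B=GWBB L=BROY
Query 1: B[0] = G
Query 2: U[2] = G
Query 3: R[2] = W
Query 4: L[3] = Y
Query 5: F[1] = O
Query 6: D[1] = B

Answer: G G W Y O B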